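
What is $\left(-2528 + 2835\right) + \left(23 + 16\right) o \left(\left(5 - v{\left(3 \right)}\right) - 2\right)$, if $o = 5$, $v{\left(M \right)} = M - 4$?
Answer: $1087$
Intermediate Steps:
$v{\left(M \right)} = -4 + M$ ($v{\left(M \right)} = M - 4 = -4 + M$)
$\left(-2528 + 2835\right) + \left(23 + 16\right) o \left(\left(5 - v{\left(3 \right)}\right) - 2\right) = \left(-2528 + 2835\right) + \left(23 + 16\right) 5 \left(\left(5 - \left(-4 + 3\right)\right) - 2\right) = 307 + 39 \cdot 5 \left(\left(5 - -1\right) - 2\right) = 307 + 39 \cdot 5 \left(\left(5 + 1\right) - 2\right) = 307 + 39 \cdot 5 \left(6 - 2\right) = 307 + 39 \cdot 5 \cdot 4 = 307 + 39 \cdot 20 = 307 + 780 = 1087$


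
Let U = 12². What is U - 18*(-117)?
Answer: 2250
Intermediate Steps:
U = 144
U - 18*(-117) = 144 - 18*(-117) = 144 + 2106 = 2250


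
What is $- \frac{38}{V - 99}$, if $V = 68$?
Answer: $\frac{38}{31} \approx 1.2258$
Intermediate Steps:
$- \frac{38}{V - 99} = - \frac{38}{68 - 99} = - \frac{38}{-31} = \left(-38\right) \left(- \frac{1}{31}\right) = \frac{38}{31}$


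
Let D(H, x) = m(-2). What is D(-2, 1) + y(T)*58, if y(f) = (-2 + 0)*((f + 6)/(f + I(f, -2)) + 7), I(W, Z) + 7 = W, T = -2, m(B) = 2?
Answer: -8446/11 ≈ -767.82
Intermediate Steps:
I(W, Z) = -7 + W
D(H, x) = 2
y(f) = -14 - 2*(6 + f)/(-7 + 2*f) (y(f) = (-2 + 0)*((f + 6)/(f + (-7 + f)) + 7) = -2*((6 + f)/(-7 + 2*f) + 7) = -2*(7 + (6 + f)/(-7 + 2*f)) = -14 - 2*(6 + f)/(-7 + 2*f))
D(-2, 1) + y(T)*58 = 2 + (2*(43 - 15*(-2))/(-7 + 2*(-2)))*58 = 2 + (2*(43 + 30)/(-7 - 4))*58 = 2 + (2*73/(-11))*58 = 2 + (2*(-1/11)*73)*58 = 2 - 146/11*58 = 2 - 8468/11 = -8446/11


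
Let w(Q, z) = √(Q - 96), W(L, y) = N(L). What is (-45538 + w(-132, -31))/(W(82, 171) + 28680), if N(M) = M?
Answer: -22769/14381 + I*√57/14381 ≈ -1.5833 + 0.00052499*I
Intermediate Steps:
W(L, y) = L
w(Q, z) = √(-96 + Q)
(-45538 + w(-132, -31))/(W(82, 171) + 28680) = (-45538 + √(-96 - 132))/(82 + 28680) = (-45538 + √(-228))/28762 = (-45538 + 2*I*√57)*(1/28762) = -22769/14381 + I*√57/14381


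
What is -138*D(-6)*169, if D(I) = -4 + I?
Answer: 233220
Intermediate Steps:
-138*D(-6)*169 = -138*(-4 - 6)*169 = -138*(-10)*169 = 1380*169 = 233220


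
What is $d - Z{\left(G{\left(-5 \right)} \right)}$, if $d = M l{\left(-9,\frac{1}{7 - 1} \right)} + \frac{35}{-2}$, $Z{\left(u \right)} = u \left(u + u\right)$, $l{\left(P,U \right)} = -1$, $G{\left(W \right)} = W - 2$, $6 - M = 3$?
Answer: $- \frac{237}{2} \approx -118.5$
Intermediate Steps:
$M = 3$ ($M = 6 - 3 = 3$)
$G{\left(W \right)} = -2 + W$
$Z{\left(u \right)} = 2 u^{2}$ ($Z{\left(u \right)} = u 2 u = 2 u^{2}$)
$d = - \frac{41}{2}$ ($d = 3 \left(-1\right) + \frac{35}{-2} = -3 + 35 \left(- \frac{1}{2}\right) = -3 - \frac{35}{2} = - \frac{41}{2} \approx -20.5$)
$d - Z{\left(G{\left(-5 \right)} \right)} = - \frac{41}{2} - 2 \left(-2 - 5\right)^{2} = - \frac{41}{2} - 2 \left(-7\right)^{2} = - \frac{41}{2} - 2 \cdot 49 = - \frac{41}{2} - 98 = - \frac{237}{2}$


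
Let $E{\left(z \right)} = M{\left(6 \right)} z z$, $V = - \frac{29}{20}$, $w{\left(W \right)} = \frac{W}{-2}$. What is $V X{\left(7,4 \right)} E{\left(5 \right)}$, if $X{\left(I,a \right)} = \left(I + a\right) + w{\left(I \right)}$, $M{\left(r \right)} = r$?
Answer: $- \frac{6525}{4} \approx -1631.3$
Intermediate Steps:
$w{\left(W \right)} = - \frac{W}{2}$ ($w{\left(W \right)} = W \left(- \frac{1}{2}\right) = - \frac{W}{2}$)
$X{\left(I,a \right)} = a + \frac{I}{2}$ ($X{\left(I,a \right)} = \left(I + a\right) - \frac{I}{2} = a + \frac{I}{2}$)
$V = - \frac{29}{20}$ ($V = \left(-29\right) \frac{1}{20} = - \frac{29}{20} \approx -1.45$)
$E{\left(z \right)} = 6 z^{2}$ ($E{\left(z \right)} = 6 z z = 6 z^{2}$)
$V X{\left(7,4 \right)} E{\left(5 \right)} = - \frac{29 \left(4 + \frac{1}{2} \cdot 7\right)}{20} \cdot 6 \cdot 5^{2} = - \frac{29 \left(4 + \frac{7}{2}\right)}{20} \cdot 6 \cdot 25 = \left(- \frac{29}{20}\right) \frac{15}{2} \cdot 150 = \left(- \frac{87}{8}\right) 150 = - \frac{6525}{4}$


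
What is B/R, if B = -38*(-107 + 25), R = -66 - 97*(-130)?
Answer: 779/3136 ≈ 0.24841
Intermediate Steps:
R = 12544 (R = -66 + 12610 = 12544)
B = 3116 (B = -38*(-82) = 3116)
B/R = 3116/12544 = 3116*(1/12544) = 779/3136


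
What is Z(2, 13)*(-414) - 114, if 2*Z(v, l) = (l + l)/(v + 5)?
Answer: -6180/7 ≈ -882.86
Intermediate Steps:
Z(v, l) = l/(5 + v) (Z(v, l) = ((l + l)/(v + 5))/2 = ((2*l)/(5 + v))/2 = (2*l/(5 + v))/2 = l/(5 + v))
Z(2, 13)*(-414) - 114 = (13/(5 + 2))*(-414) - 114 = (13/7)*(-414) - 114 = -5382/7 - 114 = -6180/7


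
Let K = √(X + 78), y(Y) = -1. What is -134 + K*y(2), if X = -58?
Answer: -134 - 2*√5 ≈ -138.47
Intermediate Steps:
K = 2*√5 (K = √(-58 + 78) = √20 = 2*√5 ≈ 4.4721)
-134 + K*y(2) = -134 + (2*√5)*(-1) = -134 - 2*√5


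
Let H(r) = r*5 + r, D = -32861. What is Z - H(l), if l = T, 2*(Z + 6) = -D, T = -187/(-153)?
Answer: 98503/6 ≈ 16417.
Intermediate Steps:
T = 11/9 (T = -187*(-1/153) = 11/9 ≈ 1.2222)
Z = 32849/2 (Z = -6 + (-1*(-32861))/2 = -6 + (½)*32861 = -6 + 32861/2 = 32849/2 ≈ 16425.)
l = 11/9 ≈ 1.2222
H(r) = 6*r (H(r) = 5*r + r = 6*r)
Z - H(l) = 32849/2 - 6*11/9 = 32849/2 - 1*22/3 = 32849/2 - 22/3 = 98503/6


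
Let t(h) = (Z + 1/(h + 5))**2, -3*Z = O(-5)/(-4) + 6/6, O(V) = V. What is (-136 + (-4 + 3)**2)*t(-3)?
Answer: -135/16 ≈ -8.4375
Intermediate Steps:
Z = -3/4 (Z = -(-5/(-4) + 6/6)/3 = -(-5*(-1/4) + 6*(1/6))/3 = -(5/4 + 1)/3 = -1/3*9/4 = -3/4 ≈ -0.75000)
t(h) = (-3/4 + 1/(5 + h))**2 (t(h) = (-3/4 + 1/(h + 5))**2 = (-3/4 + 1/(5 + h))**2)
(-136 + (-4 + 3)**2)*t(-3) = (-136 + (-4 + 3)**2)*((11 + 3*(-3))**2/(16*(5 - 3)**2)) = (-136 + (-1)**2)*((1/16)*(11 - 9)**2/2**2) = (-136 + 1)*((1/16)*(1/4)*2**2) = -135*4/(16*4) = -135*1/16 = -135/16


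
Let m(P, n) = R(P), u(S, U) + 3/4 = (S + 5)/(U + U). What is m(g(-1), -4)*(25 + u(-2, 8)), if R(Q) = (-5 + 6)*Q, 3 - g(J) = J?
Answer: 391/4 ≈ 97.750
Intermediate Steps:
g(J) = 3 - J
u(S, U) = -¾ + (5 + S)/(2*U) (u(S, U) = -¾ + (S + 5)/(U + U) = -¾ + (5 + S)/((2*U)) = -¾ + (5 + S)*(1/(2*U)) = -¾ + (5 + S)/(2*U))
R(Q) = Q (R(Q) = 1*Q = Q)
m(P, n) = P
m(g(-1), -4)*(25 + u(-2, 8)) = (3 - 1*(-1))*(25 + (¼)*(10 - 3*8 + 2*(-2))/8) = (3 + 1)*(25 + (¼)*(⅛)*(10 - 24 - 4)) = 4*(25 + (¼)*(⅛)*(-18)) = 4*(25 - 9/16) = 4*(391/16) = 391/4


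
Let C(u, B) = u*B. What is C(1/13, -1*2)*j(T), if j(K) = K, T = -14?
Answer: 28/13 ≈ 2.1538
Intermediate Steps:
C(u, B) = B*u
C(1/13, -1*2)*j(T) = (-1*2/13)*(-14) = -2*1/13*(-14) = -2/13*(-14) = 28/13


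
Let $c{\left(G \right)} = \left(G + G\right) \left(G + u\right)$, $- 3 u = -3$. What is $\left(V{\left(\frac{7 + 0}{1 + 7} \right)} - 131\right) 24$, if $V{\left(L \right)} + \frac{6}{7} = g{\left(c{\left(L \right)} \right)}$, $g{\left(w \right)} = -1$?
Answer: $- \frac{22320}{7} \approx -3188.6$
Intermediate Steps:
$u = 1$ ($u = \left(- \frac{1}{3}\right) \left(-3\right) = 1$)
$c{\left(G \right)} = 2 G \left(1 + G\right)$ ($c{\left(G \right)} = \left(G + G\right) \left(G + 1\right) = 2 G \left(1 + G\right)$)
$V{\left(L \right)} = - \frac{13}{7}$ ($V{\left(L \right)} = - \frac{6}{7} - 1 = - \frac{13}{7}$)
$\left(V{\left(\frac{7 + 0}{1 + 7} \right)} - 131\right) 24 = \left(- \frac{13}{7} - 131\right) 24 = \left(- \frac{930}{7}\right) 24 = - \frac{22320}{7}$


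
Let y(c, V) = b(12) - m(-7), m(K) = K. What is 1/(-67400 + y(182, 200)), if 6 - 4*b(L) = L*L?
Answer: -2/134855 ≈ -1.4831e-5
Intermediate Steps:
b(L) = 3/2 - L**2/4 (b(L) = 3/2 - L*L/4 = 3/2 - L**2/4)
y(c, V) = -55/2 (y(c, V) = (3/2 - 1/4*12**2) - 1*(-7) = (3/2 - 1/4*144) + 7 = (3/2 - 36) + 7 = -69/2 + 7 = -55/2)
1/(-67400 + y(182, 200)) = 1/(-67400 - 55/2) = 1/(-134855/2) = -2/134855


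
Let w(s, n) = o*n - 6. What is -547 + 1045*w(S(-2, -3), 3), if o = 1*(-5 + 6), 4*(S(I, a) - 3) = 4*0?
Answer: -3682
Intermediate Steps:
S(I, a) = 3 (S(I, a) = 3 + (4*0)/4 = 3 + (¼)*0 = 3 + 0 = 3)
o = 1 (o = 1*1 = 1)
w(s, n) = -6 + n (w(s, n) = 1*n - 6 = n - 6 = -6 + n)
-547 + 1045*w(S(-2, -3), 3) = -547 + 1045*(-6 + 3) = -547 + 1045*(-3) = -547 - 3135 = -3682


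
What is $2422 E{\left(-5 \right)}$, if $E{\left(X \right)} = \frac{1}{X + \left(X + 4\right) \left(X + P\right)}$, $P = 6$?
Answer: $- \frac{1211}{3} \approx -403.67$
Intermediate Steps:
$E{\left(X \right)} = \frac{1}{X + \left(4 + X\right) \left(6 + X\right)}$ ($E{\left(X \right)} = \frac{1}{X + \left(X + 4\right) \left(X + 6\right)} = \frac{1}{X + \left(4 + X\right) \left(6 + X\right)}$)
$2422 E{\left(-5 \right)} = \frac{2422}{24 + \left(-5\right)^{2} + 11 \left(-5\right)} = \frac{2422}{24 + 25 - 55} = \frac{2422}{-6} = 2422 \left(- \frac{1}{6}\right) = - \frac{1211}{3}$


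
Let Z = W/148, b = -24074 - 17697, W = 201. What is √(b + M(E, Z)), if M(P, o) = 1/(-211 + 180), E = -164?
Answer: 3*I*√4460218/31 ≈ 204.38*I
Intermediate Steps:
b = -41771
Z = 201/148 ≈ 1.3581
M(P, o) = -1/31 (M(P, o) = 1/(-31) = -1/31)
√(b + M(E, Z)) = √(-41771 - 1/31) = √(-1294902/31) = 3*I*√4460218/31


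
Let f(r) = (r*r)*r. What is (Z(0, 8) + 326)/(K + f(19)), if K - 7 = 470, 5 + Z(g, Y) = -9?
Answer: 39/917 ≈ 0.042530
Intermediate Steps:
Z(g, Y) = -14 (Z(g, Y) = -5 - 9 = -14)
f(r) = r³ (f(r) = r²*r = r³)
K = 477 (K = 7 + 470 = 477)
(Z(0, 8) + 326)/(K + f(19)) = (-14 + 326)/(477 + 19³) = 312/(477 + 6859) = 312/7336 = 312*(1/7336) = 39/917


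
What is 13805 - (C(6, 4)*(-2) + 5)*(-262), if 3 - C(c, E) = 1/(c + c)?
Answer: 40760/3 ≈ 13587.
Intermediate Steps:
C(c, E) = 3 - 1/(2*c) (C(c, E) = 3 - 1/(c + c) = 3 - 1/(2*c))
13805 - (C(6, 4)*(-2) + 5)*(-262) = 13805 - ((3 - ½/6)*(-2) + 5)*(-262) = 13805 - ((3 - ½*⅙)*(-2) + 5)*(-262) = 13805 - ((3 - 1/12)*(-2) + 5)*(-262) = 13805 - ((35/12)*(-2) + 5)*(-262) = 13805 - (-35/6 + 5)*(-262) = 13805 - (-5)*(-262)/6 = 13805 - 1*655/3 = 13805 - 655/3 = 40760/3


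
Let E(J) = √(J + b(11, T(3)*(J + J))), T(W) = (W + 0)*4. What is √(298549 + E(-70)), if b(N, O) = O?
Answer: √(298549 + 5*I*√70) ≈ 546.4 + 0.038*I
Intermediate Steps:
T(W) = 4*W (T(W) = W*4 = 4*W)
E(J) = 5*√J (E(J) = √(J + (4*3)*(J + J)) = √(J + 12*(2*J)) = √(J + 24*J) = √(25*J) = 5*√J)
√(298549 + E(-70)) = √(298549 + 5*√(-70)) = √(298549 + 5*(I*√70)) = √(298549 + 5*I*√70)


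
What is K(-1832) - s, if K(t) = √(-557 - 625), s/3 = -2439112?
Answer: 7317336 + I*√1182 ≈ 7.3173e+6 + 34.38*I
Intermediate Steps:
s = -7317336 (s = 3*(-2439112) = -7317336)
K(t) = I*√1182 (K(t) = √(-1182) = I*√1182)
K(-1832) - s = I*√1182 - 1*(-7317336) = I*√1182 + 7317336 = 7317336 + I*√1182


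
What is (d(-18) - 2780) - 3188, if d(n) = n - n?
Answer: -5968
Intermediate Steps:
d(n) = 0
(d(-18) - 2780) - 3188 = (0 - 2780) - 3188 = -2780 - 3188 = -5968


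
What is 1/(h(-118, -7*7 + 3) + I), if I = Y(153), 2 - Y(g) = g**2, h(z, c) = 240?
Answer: -1/23167 ≈ -4.3165e-5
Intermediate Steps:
Y(g) = 2 - g**2
I = -23407 (I = 2 - 1*153**2 = 2 - 1*23409 = 2 - 23409 = -23407)
1/(h(-118, -7*7 + 3) + I) = 1/(240 - 23407) = 1/(-23167) = -1/23167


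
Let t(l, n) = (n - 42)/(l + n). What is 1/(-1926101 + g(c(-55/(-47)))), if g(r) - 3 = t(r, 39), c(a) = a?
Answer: -1888/3636473165 ≈ -5.1918e-7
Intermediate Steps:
t(l, n) = (-42 + n)/(l + n)
g(r) = 3 - 3/(39 + r) (g(r) = 3 + (-42 + 39)/(r + 39) = 3 - 3/(39 + r))
1/(-1926101 + g(c(-55/(-47)))) = 1/(-1926101 + 3*(38 - 55/(-47))/(39 - 55/(-47))) = 1/(-1926101 + 3*(38 - 55*(-1/47))/(39 - 55*(-1/47))) = 1/(-1926101 + 3*(38 + 55/47)/(39 + 55/47)) = 1/(-1926101 + 3*(1841/47)/(1888/47)) = 1/(-1926101 + 3*(47/1888)*(1841/47)) = 1/(-1926101 + 5523/1888) = 1/(-3636473165/1888) = -1888/3636473165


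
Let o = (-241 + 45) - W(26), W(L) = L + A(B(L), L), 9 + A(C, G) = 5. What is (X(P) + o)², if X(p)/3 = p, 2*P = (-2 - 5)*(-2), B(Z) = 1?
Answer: 38809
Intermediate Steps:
P = 7 (P = ((-2 - 5)*(-2))/2 = (-7*(-2))/2 = (½)*14 = 7)
A(C, G) = -4 (A(C, G) = -9 + 5 = -4)
X(p) = 3*p
W(L) = -4 + L (W(L) = L - 4 = -4 + L)
o = -218 (o = (-241 + 45) - (-4 + 26) = -196 - 1*22 = -196 - 22 = -218)
(X(P) + o)² = (3*7 - 218)² = (21 - 218)² = (-197)² = 38809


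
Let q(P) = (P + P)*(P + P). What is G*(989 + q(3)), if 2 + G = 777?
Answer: 794375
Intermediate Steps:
G = 775 (G = -2 + 777 = 775)
q(P) = 4*P² (q(P) = (2*P)*(2*P) = 4*P²)
G*(989 + q(3)) = 775*(989 + 4*3²) = 775*(989 + 4*9) = 775*(989 + 36) = 775*1025 = 794375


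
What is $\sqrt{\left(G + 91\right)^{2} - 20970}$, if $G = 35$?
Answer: $3 i \sqrt{566} \approx 71.372 i$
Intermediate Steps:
$\sqrt{\left(G + 91\right)^{2} - 20970} = \sqrt{\left(35 + 91\right)^{2} - 20970} = \sqrt{126^{2} - 20970} = \sqrt{15876 - 20970} = \sqrt{-5094} = 3 i \sqrt{566}$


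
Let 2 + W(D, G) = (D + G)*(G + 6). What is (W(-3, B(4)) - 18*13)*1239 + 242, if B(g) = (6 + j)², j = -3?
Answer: -180652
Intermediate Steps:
B(g) = 9 (B(g) = (6 - 3)² = 3² = 9)
W(D, G) = -2 + (6 + G)*(D + G) (W(D, G) = -2 + (D + G)*(G + 6) = -2 + (D + G)*(6 + G) = -2 + (6 + G)*(D + G))
(W(-3, B(4)) - 18*13)*1239 + 242 = ((-2 + 9² + 6*(-3) + 6*9 - 3*9) - 18*13)*1239 + 242 = ((-2 + 81 - 18 + 54 - 27) - 234)*1239 + 242 = (88 - 234)*1239 + 242 = -146*1239 + 242 = -180894 + 242 = -180652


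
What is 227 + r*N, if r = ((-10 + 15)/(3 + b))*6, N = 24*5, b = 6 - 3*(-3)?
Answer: 427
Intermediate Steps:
b = 15 (b = 6 + 9 = 15)
N = 120
r = 5/3 (r = ((-10 + 15)/(3 + 15))*6 = (5/18)*6 = 5/3 ≈ 1.6667)
227 + r*N = 227 + (5/3)*120 = 227 + 200 = 427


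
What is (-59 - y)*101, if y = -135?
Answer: 7676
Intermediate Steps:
(-59 - y)*101 = (-59 - 1*(-135))*101 = (-59 + 135)*101 = 76*101 = 7676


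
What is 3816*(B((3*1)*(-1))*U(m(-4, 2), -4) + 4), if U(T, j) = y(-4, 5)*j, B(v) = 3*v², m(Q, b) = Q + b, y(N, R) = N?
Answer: 1663776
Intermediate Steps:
U(T, j) = -4*j
3816*(B((3*1)*(-1))*U(m(-4, 2), -4) + 4) = 3816*((3*((3*1)*(-1))²)*(-4*(-4)) + 4) = 3816*((3*(3*(-1))²)*16 + 4) = 3816*((3*(-3)²)*16 + 4) = 3816*((3*9)*16 + 4) = 3816*(27*16 + 4) = 3816*(432 + 4) = 3816*436 = 1663776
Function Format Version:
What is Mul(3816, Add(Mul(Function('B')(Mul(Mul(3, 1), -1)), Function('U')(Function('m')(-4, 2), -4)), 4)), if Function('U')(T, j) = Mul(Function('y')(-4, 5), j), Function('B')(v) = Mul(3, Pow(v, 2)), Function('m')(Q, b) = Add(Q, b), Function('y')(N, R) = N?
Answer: 1663776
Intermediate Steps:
Function('U')(T, j) = Mul(-4, j)
Mul(3816, Add(Mul(Function('B')(Mul(Mul(3, 1), -1)), Function('U')(Function('m')(-4, 2), -4)), 4)) = Mul(3816, Add(Mul(Mul(3, Pow(Mul(Mul(3, 1), -1), 2)), Mul(-4, -4)), 4)) = Mul(3816, Add(Mul(Mul(3, Pow(Mul(3, -1), 2)), 16), 4)) = Mul(3816, Add(Mul(Mul(3, Pow(-3, 2)), 16), 4)) = Mul(3816, Add(Mul(Mul(3, 9), 16), 4)) = Mul(3816, Add(Mul(27, 16), 4)) = Mul(3816, Add(432, 4)) = Mul(3816, 436) = 1663776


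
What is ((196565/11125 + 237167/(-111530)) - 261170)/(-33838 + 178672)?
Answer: -12961317718037/7188234528900 ≈ -1.8031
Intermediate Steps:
((196565/11125 + 237167/(-111530)) - 261170)/(-33838 + 178672) = ((196565*(1/11125) + 237167*(-1/111530)) - 261170)/144834 = ((39313/2225 - 237167/111530) - 261170)*(1/144834) = (771376463/49630850 - 261170)*(1/144834) = -12961317718037/49630850*1/144834 = -12961317718037/7188234528900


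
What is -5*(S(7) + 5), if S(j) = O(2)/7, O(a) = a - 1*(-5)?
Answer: -30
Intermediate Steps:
O(a) = 5 + a (O(a) = a + 5 = 5 + a)
S(j) = 1 (S(j) = (5 + 2)/7 = 7*(1/7) = 1)
-5*(S(7) + 5) = -5*(1 + 5) = -5*6 = -30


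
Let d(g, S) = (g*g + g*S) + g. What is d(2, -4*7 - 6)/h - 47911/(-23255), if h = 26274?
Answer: 628685902/305500935 ≈ 2.0579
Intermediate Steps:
d(g, S) = g + g**2 + S*g (d(g, S) = (g**2 + S*g) + g = g + g**2 + S*g)
d(2, -4*7 - 6)/h - 47911/(-23255) = (2*(1 + (-4*7 - 6) + 2))/26274 - 47911/(-23255) = (2*(1 + (-28 - 6) + 2))*(1/26274) - 47911*(-1/23255) = (2*(1 - 34 + 2))*(1/26274) + 47911/23255 = (2*(-31))*(1/26274) + 47911/23255 = -62*1/26274 + 47911/23255 = -31/13137 + 47911/23255 = 628685902/305500935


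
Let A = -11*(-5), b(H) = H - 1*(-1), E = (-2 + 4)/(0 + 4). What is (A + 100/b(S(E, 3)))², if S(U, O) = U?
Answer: 133225/9 ≈ 14803.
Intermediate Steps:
E = ½ (E = 2/4 = 2*(¼) = ½ ≈ 0.50000)
b(H) = 1 + H (b(H) = H + 1 = 1 + H)
A = 55
(A + 100/b(S(E, 3)))² = (55 + 100/(1 + ½))² = (55 + 100/(3/2))² = (55 + 100*(⅔))² = (55 + 200/3)² = (365/3)² = 133225/9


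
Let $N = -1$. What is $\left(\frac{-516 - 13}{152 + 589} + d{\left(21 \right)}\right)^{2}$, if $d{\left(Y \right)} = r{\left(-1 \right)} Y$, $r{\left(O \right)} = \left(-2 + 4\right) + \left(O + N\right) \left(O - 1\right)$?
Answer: $\frac{8618708569}{549081} \approx 15697.0$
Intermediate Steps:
$r{\left(O \right)} = 2 + \left(-1 + O\right)^{2}$ ($r{\left(O \right)} = \left(-2 + 4\right) + \left(O - 1\right) \left(O - 1\right) = 2 + \left(-1 + O\right) \left(-1 + O\right) = 2 + \left(-1 + O\right)^{2}$)
$d{\left(Y \right)} = 6 Y$ ($d{\left(Y \right)} = \left(3 + \left(-1\right)^{2} - -2\right) Y = \left(3 + 1 + 2\right) Y = 6 Y$)
$\left(\frac{-516 - 13}{152 + 589} + d{\left(21 \right)}\right)^{2} = \left(\frac{-516 - 13}{152 + 589} + 6 \cdot 21\right)^{2} = \left(- \frac{529}{741} + 126\right)^{2} = \left(\frac{92837}{741}\right)^{2} = \frac{8618708569}{549081}$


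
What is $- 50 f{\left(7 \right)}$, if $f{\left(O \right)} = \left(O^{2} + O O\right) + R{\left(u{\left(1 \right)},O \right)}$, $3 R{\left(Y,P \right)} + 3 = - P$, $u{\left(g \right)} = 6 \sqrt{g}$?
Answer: $- \frac{14200}{3} \approx -4733.3$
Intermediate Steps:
$R{\left(Y,P \right)} = -1 - \frac{P}{3}$ ($R{\left(Y,P \right)} = -1 + \frac{\left(-1\right) P}{3} = -1 - \frac{P}{3}$)
$f{\left(O \right)} = -1 + 2 O^{2} - \frac{O}{3}$ ($f{\left(O \right)} = \left(O^{2} + O O\right) - \left(1 + \frac{O}{3}\right) = \left(O^{2} + O^{2}\right) - \left(1 + \frac{O}{3}\right) = 2 O^{2} - \left(1 + \frac{O}{3}\right) = -1 + 2 O^{2} - \frac{O}{3}$)
$- 50 f{\left(7 \right)} = - 50 \left(-1 + 2 \cdot 7^{2} - \frac{7}{3}\right) = - 50 \left(-1 + 2 \cdot 49 - \frac{7}{3}\right) = - 50 \left(-1 + 98 - \frac{7}{3}\right) = \left(-50\right) \frac{284}{3} = - \frac{14200}{3}$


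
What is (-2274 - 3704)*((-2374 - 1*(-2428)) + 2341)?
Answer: -14317310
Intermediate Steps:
(-2274 - 3704)*((-2374 - 1*(-2428)) + 2341) = -5978*((-2374 + 2428) + 2341) = -5978*(54 + 2341) = -5978*2395 = -14317310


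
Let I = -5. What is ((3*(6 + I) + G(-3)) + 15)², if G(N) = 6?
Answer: 576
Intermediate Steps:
((3*(6 + I) + G(-3)) + 15)² = ((3*(6 - 5) + 6) + 15)² = ((3*1 + 6) + 15)² = ((3 + 6) + 15)² = (9 + 15)² = 24² = 576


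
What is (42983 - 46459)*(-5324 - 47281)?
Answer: 182854980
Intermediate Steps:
(42983 - 46459)*(-5324 - 47281) = -3476*(-52605) = 182854980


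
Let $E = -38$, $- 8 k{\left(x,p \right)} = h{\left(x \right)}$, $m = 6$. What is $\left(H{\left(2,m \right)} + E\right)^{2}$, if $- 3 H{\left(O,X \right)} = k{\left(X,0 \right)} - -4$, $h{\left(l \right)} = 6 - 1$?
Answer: $\frac{97969}{64} \approx 1530.8$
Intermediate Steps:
$h{\left(l \right)} = 5$
$k{\left(x,p \right)} = - \frac{5}{8}$ ($k{\left(x,p \right)} = \left(- \frac{1}{8}\right) 5 = - \frac{5}{8}$)
$H{\left(O,X \right)} = - \frac{9}{8}$ ($H{\left(O,X \right)} = - \frac{- \frac{5}{8} - -4}{3} = - \frac{- \frac{5}{8} + 4}{3} = \left(- \frac{1}{3}\right) \frac{27}{8} = - \frac{9}{8}$)
$\left(H{\left(2,m \right)} + E\right)^{2} = \left(- \frac{9}{8} - 38\right)^{2} = \left(- \frac{313}{8}\right)^{2} = \frac{97969}{64}$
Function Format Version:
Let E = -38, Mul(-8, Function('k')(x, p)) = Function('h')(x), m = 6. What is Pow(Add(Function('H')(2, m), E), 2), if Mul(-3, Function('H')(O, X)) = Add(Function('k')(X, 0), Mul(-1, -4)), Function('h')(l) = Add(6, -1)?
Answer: Rational(97969, 64) ≈ 1530.8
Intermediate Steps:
Function('h')(l) = 5
Function('k')(x, p) = Rational(-5, 8) (Function('k')(x, p) = Mul(Rational(-1, 8), 5) = Rational(-5, 8))
Function('H')(O, X) = Rational(-9, 8) (Function('H')(O, X) = Mul(Rational(-1, 3), Add(Rational(-5, 8), Mul(-1, -4))) = Mul(Rational(-1, 3), Add(Rational(-5, 8), 4)) = Mul(Rational(-1, 3), Rational(27, 8)) = Rational(-9, 8))
Pow(Add(Function('H')(2, m), E), 2) = Pow(Add(Rational(-9, 8), -38), 2) = Pow(Rational(-313, 8), 2) = Rational(97969, 64)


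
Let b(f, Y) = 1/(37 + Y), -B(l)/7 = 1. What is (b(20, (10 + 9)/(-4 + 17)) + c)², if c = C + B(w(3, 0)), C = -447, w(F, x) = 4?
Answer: 51523098169/250000 ≈ 2.0609e+5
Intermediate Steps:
B(l) = -7 (B(l) = -7*1 = -7)
c = -454 (c = -447 - 7 = -454)
(b(20, (10 + 9)/(-4 + 17)) + c)² = (1/(37 + (10 + 9)/(-4 + 17)) - 454)² = (1/(37 + 19/13) - 454)² = (1/(500/13) - 454)² = (13/500 - 454)² = (-226987/500)² = 51523098169/250000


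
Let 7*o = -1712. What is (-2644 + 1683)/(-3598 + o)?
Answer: 6727/26898 ≈ 0.25009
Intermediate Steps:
o = -1712/7 (o = (⅐)*(-1712) = -1712/7 ≈ -244.57)
(-2644 + 1683)/(-3598 + o) = (-2644 + 1683)/(-3598 - 1712/7) = -961/(-26898/7) = -961*(-7/26898) = 6727/26898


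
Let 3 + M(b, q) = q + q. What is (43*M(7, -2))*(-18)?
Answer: 5418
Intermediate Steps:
M(b, q) = -3 + 2*q (M(b, q) = -3 + (q + q) = -3 + 2*q)
(43*M(7, -2))*(-18) = (43*(-3 + 2*(-2)))*(-18) = (43*(-3 - 4))*(-18) = (43*(-7))*(-18) = -301*(-18) = 5418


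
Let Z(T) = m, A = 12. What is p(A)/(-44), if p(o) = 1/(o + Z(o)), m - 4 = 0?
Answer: -1/704 ≈ -0.0014205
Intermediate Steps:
m = 4 (m = 4 + 0 = 4)
Z(T) = 4
p(o) = 1/(4 + o) (p(o) = 1/(o + 4) = 1/(4 + o))
p(A)/(-44) = 1/((-44)*(4 + 12)) = -1/44/16 = -1/44*1/16 = -1/704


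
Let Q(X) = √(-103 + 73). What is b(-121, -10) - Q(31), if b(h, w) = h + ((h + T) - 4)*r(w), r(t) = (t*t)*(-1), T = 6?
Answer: 11779 - I*√30 ≈ 11779.0 - 5.4772*I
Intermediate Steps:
r(t) = -t² (r(t) = t²*(-1) = -t²)
b(h, w) = h - w²*(2 + h) (b(h, w) = h + ((h + 6) - 4)*(-w²) = h + ((6 + h) - 4)*(-w²) = h + (2 + h)*(-w²) = h - w²*(2 + h))
Q(X) = I*√30 (Q(X) = √(-30) = I*√30)
b(-121, -10) - Q(31) = (-121 - 2*(-10)² - 1*(-121)*(-10)²) - I*√30 = (-121 - 2*100 - 1*(-121)*100) - I*√30 = (-121 - 200 + 12100) - I*√30 = 11779 - I*√30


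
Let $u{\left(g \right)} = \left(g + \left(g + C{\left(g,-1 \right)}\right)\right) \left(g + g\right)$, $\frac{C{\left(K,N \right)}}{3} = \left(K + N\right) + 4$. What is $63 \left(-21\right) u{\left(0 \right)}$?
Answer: $0$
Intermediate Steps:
$C{\left(K,N \right)} = 12 + 3 K + 3 N$ ($C{\left(K,N \right)} = 3 \left(\left(K + N\right) + 4\right) = 3 \left(4 + K + N\right) = 12 + 3 K + 3 N$)
$u{\left(g \right)} = 2 g \left(9 + 5 g\right)$ ($u{\left(g \right)} = \left(g + \left(g + \left(12 + 3 g + 3 \left(-1\right)\right)\right)\right) \left(g + g\right) = \left(g + \left(g + \left(12 + 3 g - 3\right)\right)\right) 2 g = \left(g + \left(g + \left(9 + 3 g\right)\right)\right) 2 g = \left(g + \left(9 + 4 g\right)\right) 2 g = \left(9 + 5 g\right) 2 g = 2 g \left(9 + 5 g\right)$)
$63 \left(-21\right) u{\left(0 \right)} = 63 \left(-21\right) 2 \cdot 0 \left(9 + 5 \cdot 0\right) = - 1323 \cdot 2 \cdot 0 \left(9 + 0\right) = - 1323 \cdot 2 \cdot 0 \cdot 9 = \left(-1323\right) 0 = 0$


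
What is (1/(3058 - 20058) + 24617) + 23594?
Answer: 819586999/17000 ≈ 48211.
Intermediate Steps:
(1/(3058 - 20058) + 24617) + 23594 = (1/(-17000) + 24617) + 23594 = (-1/17000 + 24617) + 23594 = 418488999/17000 + 23594 = 819586999/17000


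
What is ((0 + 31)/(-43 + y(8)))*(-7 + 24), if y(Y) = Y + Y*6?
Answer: 527/13 ≈ 40.538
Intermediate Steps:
y(Y) = 7*Y (y(Y) = Y + 6*Y = 7*Y)
((0 + 31)/(-43 + y(8)))*(-7 + 24) = ((0 + 31)/(-43 + 7*8))*(-7 + 24) = (31/(-43 + 56))*17 = (31/13)*17 = 527/13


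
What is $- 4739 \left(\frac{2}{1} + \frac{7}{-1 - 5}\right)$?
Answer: $- \frac{23695}{6} \approx -3949.2$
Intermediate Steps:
$- 4739 \left(\frac{2}{1} + \frac{7}{-1 - 5}\right) = - 4739 \left(2 \cdot 1 + \frac{7}{-1 - 5}\right) = - 4739 \left(2 + \frac{7}{-6}\right) = - 4739 \left(2 + 7 \left(- \frac{1}{6}\right)\right) = - 4739 \left(2 - \frac{7}{6}\right) = \left(-4739\right) \frac{5}{6} = - \frac{23695}{6}$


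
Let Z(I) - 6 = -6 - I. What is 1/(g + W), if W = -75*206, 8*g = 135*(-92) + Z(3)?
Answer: -8/136023 ≈ -5.8814e-5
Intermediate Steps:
Z(I) = -I (Z(I) = 6 + (-6 - I) = -I)
g = -12423/8 (g = (135*(-92) - 1*3)/8 = (-12420 - 3)/8 = (⅛)*(-12423) = -12423/8 ≈ -1552.9)
W = -15450
1/(g + W) = 1/(-12423/8 - 15450) = 1/(-136023/8) = -8/136023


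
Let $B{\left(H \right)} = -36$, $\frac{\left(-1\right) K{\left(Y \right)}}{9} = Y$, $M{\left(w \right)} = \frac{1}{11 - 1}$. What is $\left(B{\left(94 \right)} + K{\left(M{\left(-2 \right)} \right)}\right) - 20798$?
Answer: $- \frac{208349}{10} \approx -20835.0$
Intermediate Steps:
$M{\left(w \right)} = \frac{1}{10}$
$K{\left(Y \right)} = - 9 Y$
$\left(B{\left(94 \right)} + K{\left(M{\left(-2 \right)} \right)}\right) - 20798 = \left(-36 - \frac{9}{10}\right) - 20798 = - \frac{369}{10} - 20798 = - \frac{208349}{10}$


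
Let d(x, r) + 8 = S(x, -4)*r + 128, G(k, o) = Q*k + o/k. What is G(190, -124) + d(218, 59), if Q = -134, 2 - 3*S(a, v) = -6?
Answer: -7177246/285 ≈ -25183.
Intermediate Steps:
S(a, v) = 8/3 (S(a, v) = ⅔ - ⅓*(-6) = ⅔ + 2 = 8/3)
G(k, o) = -134*k + o/k
d(x, r) = 120 + 8*r/3 (d(x, r) = -8 + (8*r/3 + 128) = -8 + (128 + 8*r/3) = 120 + 8*r/3)
G(190, -124) + d(218, 59) = (-134*190 - 124/190) + (120 + (8/3)*59) = (-25460 - 124*1/190) + (120 + 472/3) = (-25460 - 62/95) + 832/3 = -2418762/95 + 832/3 = -7177246/285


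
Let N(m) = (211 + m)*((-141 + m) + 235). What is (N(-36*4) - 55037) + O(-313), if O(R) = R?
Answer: -58700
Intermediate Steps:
N(m) = (94 + m)*(211 + m) (N(m) = (211 + m)*(94 + m) = (94 + m)*(211 + m))
(N(-36*4) - 55037) + O(-313) = ((19834 + (-36*4)² + 305*(-36*4)) - 55037) - 313 = ((19834 + (-144)² + 305*(-144)) - 55037) - 313 = ((19834 + 20736 - 43920) - 55037) - 313 = (-3350 - 55037) - 313 = -58387 - 313 = -58700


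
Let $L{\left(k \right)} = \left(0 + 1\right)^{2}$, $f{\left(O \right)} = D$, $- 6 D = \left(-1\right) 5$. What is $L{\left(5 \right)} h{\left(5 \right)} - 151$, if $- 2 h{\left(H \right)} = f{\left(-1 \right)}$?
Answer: $- \frac{1817}{12} \approx -151.42$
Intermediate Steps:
$D = \frac{5}{6}$ ($D = - \frac{\left(-1\right) 5}{6} = \left(- \frac{1}{6}\right) \left(-5\right) = \frac{5}{6} \approx 0.83333$)
$f{\left(O \right)} = \frac{5}{6}$
$L{\left(k \right)} = 1$ ($L{\left(k \right)} = 1^{2} = 1$)
$h{\left(H \right)} = - \frac{5}{12}$ ($h{\left(H \right)} = \left(- \frac{1}{2}\right) \frac{5}{6} = - \frac{5}{12}$)
$L{\left(5 \right)} h{\left(5 \right)} - 151 = 1 \left(- \frac{5}{12}\right) - 151 = - \frac{5}{12} - 151 = - \frac{1817}{12}$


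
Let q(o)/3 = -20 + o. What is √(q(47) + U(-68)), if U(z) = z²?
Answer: √4705 ≈ 68.593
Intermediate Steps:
q(o) = -60 + 3*o (q(o) = 3*(-20 + o) = -60 + 3*o)
√(q(47) + U(-68)) = √((-60 + 3*47) + (-68)²) = √((-60 + 141) + 4624) = √(81 + 4624) = √4705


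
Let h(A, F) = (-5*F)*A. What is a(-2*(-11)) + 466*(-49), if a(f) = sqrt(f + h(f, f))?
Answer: -22834 + I*sqrt(2398) ≈ -22834.0 + 48.969*I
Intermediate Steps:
h(A, F) = -5*A*F
a(f) = sqrt(f - 5*f**2) (a(f) = sqrt(f - 5*f*f) = sqrt(f - 5*f**2))
a(-2*(-11)) + 466*(-49) = sqrt((-2*(-11))*(1 - (-10)*(-11))) + 466*(-49) = sqrt(22*(1 - 5*22)) - 22834 = sqrt(22*(1 - 110)) - 22834 = sqrt(22*(-109)) - 22834 = sqrt(-2398) - 22834 = I*sqrt(2398) - 22834 = -22834 + I*sqrt(2398)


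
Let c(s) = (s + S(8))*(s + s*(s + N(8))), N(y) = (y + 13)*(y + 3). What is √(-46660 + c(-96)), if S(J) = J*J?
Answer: 2*√92783 ≈ 609.21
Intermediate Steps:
N(y) = (3 + y)*(13 + y) (N(y) = (13 + y)*(3 + y) = (3 + y)*(13 + y))
S(J) = J²
c(s) = (64 + s)*(s + s*(231 + s)) (c(s) = (s + 8²)*(s + s*(s + (39 + 8² + 16*8))) = (s + 64)*(s + s*(s + (39 + 64 + 128))) = (64 + s)*(s + s*(s + 231)) = (64 + s)*(s + s*(231 + s)))
√(-46660 + c(-96)) = √(-46660 - 96*(14848 + (-96)² + 296*(-96))) = √(-46660 - 96*(14848 + 9216 - 28416)) = √(-46660 - 96*(-4352)) = √(-46660 + 417792) = √371132 = 2*√92783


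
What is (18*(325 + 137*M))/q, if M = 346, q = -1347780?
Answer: -143181/224630 ≈ -0.63741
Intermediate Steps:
(18*(325 + 137*M))/q = (18*(325 + 137*346))/(-1347780) = (18*(325 + 47402))*(-1/1347780) = (18*47727)*(-1/1347780) = 859086*(-1/1347780) = -143181/224630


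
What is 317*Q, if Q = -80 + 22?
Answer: -18386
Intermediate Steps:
Q = -58
317*Q = 317*(-58) = -18386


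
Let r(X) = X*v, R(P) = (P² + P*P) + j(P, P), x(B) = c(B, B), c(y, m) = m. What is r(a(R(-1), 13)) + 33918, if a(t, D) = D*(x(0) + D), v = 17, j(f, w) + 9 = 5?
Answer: 36791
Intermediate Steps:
j(f, w) = -4 (j(f, w) = -9 + 5 = -4)
x(B) = B
R(P) = -4 + 2*P² (R(P) = (P² + P*P) - 4 = (P² + P²) - 4 = 2*P² - 4 = -4 + 2*P²)
a(t, D) = D² (a(t, D) = D*(0 + D) = D*D = D²)
r(X) = 17*X (r(X) = X*17 = 17*X)
r(a(R(-1), 13)) + 33918 = 17*13² + 33918 = 17*169 + 33918 = 2873 + 33918 = 36791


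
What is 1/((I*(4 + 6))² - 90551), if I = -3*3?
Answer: -1/82451 ≈ -1.2128e-5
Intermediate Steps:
I = -9
1/((I*(4 + 6))² - 90551) = 1/((-9*(4 + 6))² - 90551) = 1/((-9*10)² - 90551) = 1/((-90)² - 90551) = 1/(8100 - 90551) = 1/(-82451) = -1/82451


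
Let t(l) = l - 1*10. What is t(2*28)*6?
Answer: 276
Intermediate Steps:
t(l) = -10 + l (t(l) = l - 10 = -10 + l)
t(2*28)*6 = (-10 + 2*28)*6 = (-10 + 56)*6 = 46*6 = 276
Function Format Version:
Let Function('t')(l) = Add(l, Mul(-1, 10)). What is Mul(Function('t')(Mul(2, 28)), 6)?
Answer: 276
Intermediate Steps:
Function('t')(l) = Add(-10, l) (Function('t')(l) = Add(l, -10) = Add(-10, l))
Mul(Function('t')(Mul(2, 28)), 6) = Mul(Add(-10, Mul(2, 28)), 6) = Mul(Add(-10, 56), 6) = Mul(46, 6) = 276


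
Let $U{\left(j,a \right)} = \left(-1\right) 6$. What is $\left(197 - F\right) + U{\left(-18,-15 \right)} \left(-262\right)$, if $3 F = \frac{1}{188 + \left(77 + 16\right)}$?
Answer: $\frac{1491266}{843} \approx 1769.0$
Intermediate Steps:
$U{\left(j,a \right)} = -6$
$F = \frac{1}{843}$ ($F = \frac{1}{3 \left(188 + \left(77 + 16\right)\right)} = \frac{1}{3 \left(188 + 93\right)} = \frac{1}{3 \cdot 281} = \frac{1}{3} \cdot \frac{1}{281} = \frac{1}{843} \approx 0.0011862$)
$\left(197 - F\right) + U{\left(-18,-15 \right)} \left(-262\right) = \left(197 - \frac{1}{843}\right) - -1572 = \left(197 - \frac{1}{843}\right) + 1572 = \frac{166070}{843} + 1572 = \frac{1491266}{843}$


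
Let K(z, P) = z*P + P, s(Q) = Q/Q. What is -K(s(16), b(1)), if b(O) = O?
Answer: -2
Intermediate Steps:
s(Q) = 1
K(z, P) = P + P*z (K(z, P) = P*z + P = P + P*z)
-K(s(16), b(1)) = -(1 + 1) = -2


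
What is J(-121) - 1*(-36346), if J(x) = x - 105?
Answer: 36120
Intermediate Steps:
J(x) = -105 + x
J(-121) - 1*(-36346) = (-105 - 121) - 1*(-36346) = -226 + 36346 = 36120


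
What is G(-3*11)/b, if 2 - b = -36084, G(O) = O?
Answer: -33/36086 ≈ -0.00091448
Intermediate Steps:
b = 36086 (b = 2 - 1*(-36084) = 2 + 36084 = 36086)
G(-3*11)/b = -3*11/36086 = -33*1/36086 = -33/36086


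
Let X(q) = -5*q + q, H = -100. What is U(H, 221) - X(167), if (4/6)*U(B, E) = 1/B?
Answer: 133597/200 ≈ 667.99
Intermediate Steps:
X(q) = -4*q
U(B, E) = 3/(2*B)
U(H, 221) - X(167) = (3/2)/(-100) - (-4)*167 = (3/2)*(-1/100) - 1*(-668) = -3/200 + 668 = 133597/200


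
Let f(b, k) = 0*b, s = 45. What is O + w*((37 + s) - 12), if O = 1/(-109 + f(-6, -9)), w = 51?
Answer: 389129/109 ≈ 3570.0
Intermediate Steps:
f(b, k) = 0
O = -1/109 (O = 1/(-109 + 0) = 1/(-109) = -1/109 ≈ -0.0091743)
O + w*((37 + s) - 12) = -1/109 + 51*((37 + 45) - 12) = -1/109 + 51*(82 - 12) = -1/109 + 51*70 = -1/109 + 3570 = 389129/109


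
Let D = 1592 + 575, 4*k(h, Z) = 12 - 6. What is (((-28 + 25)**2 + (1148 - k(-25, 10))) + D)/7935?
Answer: 443/1058 ≈ 0.41871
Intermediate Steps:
k(h, Z) = 3/2 (k(h, Z) = (12 - 6)/4 = (1/4)*6 = 3/2)
D = 2167
(((-28 + 25)**2 + (1148 - k(-25, 10))) + D)/7935 = (((-28 + 25)**2 + (1148 - 1*3/2)) + 2167)/7935 = (((-3)**2 + (1148 - 3/2)) + 2167)*(1/7935) = ((9 + 2293/2) + 2167)*(1/7935) = (2311/2 + 2167)*(1/7935) = (6645/2)*(1/7935) = 443/1058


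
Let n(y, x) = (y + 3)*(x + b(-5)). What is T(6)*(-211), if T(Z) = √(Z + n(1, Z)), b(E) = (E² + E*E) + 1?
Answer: -633*√26 ≈ -3227.7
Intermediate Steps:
b(E) = 1 + 2*E² (b(E) = (E² + E²) + 1 = 2*E² + 1 = 1 + 2*E²)
n(y, x) = (3 + y)*(51 + x) (n(y, x) = (y + 3)*(x + (1 + 2*(-5)²)) = (3 + y)*(x + (1 + 2*25)) = (3 + y)*(x + (1 + 50)) = (3 + y)*(x + 51) = (3 + y)*(51 + x))
T(Z) = √(204 + 5*Z) (T(Z) = √(Z + (153 + 3*Z + 51*1 + Z*1)) = √(Z + (153 + 3*Z + 51 + Z)) = √(Z + (204 + 4*Z)) = √(204 + 5*Z))
T(6)*(-211) = √(204 + 5*6)*(-211) = √(204 + 30)*(-211) = √234*(-211) = (3*√26)*(-211) = -633*√26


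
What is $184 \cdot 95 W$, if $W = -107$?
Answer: $-1870360$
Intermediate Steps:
$184 \cdot 95 W = 184 \cdot 95 \left(-107\right) = 17480 \left(-107\right) = -1870360$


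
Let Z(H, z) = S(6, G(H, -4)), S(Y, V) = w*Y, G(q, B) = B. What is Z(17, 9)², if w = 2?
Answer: 144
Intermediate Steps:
S(Y, V) = 2*Y
Z(H, z) = 12 (Z(H, z) = 2*6 = 12)
Z(17, 9)² = 12² = 144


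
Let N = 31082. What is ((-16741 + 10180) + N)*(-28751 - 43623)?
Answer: -1774682854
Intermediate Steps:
((-16741 + 10180) + N)*(-28751 - 43623) = ((-16741 + 10180) + 31082)*(-28751 - 43623) = (-6561 + 31082)*(-72374) = 24521*(-72374) = -1774682854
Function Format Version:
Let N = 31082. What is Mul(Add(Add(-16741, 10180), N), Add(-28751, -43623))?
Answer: -1774682854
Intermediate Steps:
Mul(Add(Add(-16741, 10180), N), Add(-28751, -43623)) = Mul(Add(Add(-16741, 10180), 31082), Add(-28751, -43623)) = Mul(Add(-6561, 31082), -72374) = Mul(24521, -72374) = -1774682854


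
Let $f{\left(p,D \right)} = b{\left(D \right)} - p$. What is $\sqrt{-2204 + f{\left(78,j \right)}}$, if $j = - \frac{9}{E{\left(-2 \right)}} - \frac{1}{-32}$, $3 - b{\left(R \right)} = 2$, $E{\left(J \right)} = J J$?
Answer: $i \sqrt{2281} \approx 47.76 i$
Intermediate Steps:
$E{\left(J \right)} = J^{2}$
$b{\left(R \right)} = 1$ ($b{\left(R \right)} = 3 - 2 = 1$)
$j = - \frac{71}{32}$ ($j = - \frac{9}{\left(-2\right)^{2}} - \frac{1}{-32} = - \frac{9}{4} - - \frac{1}{32} = \left(-9\right) \frac{1}{4} + \frac{1}{32} = - \frac{9}{4} + \frac{1}{32} = - \frac{71}{32} \approx -2.2188$)
$f{\left(p,D \right)} = 1 - p$
$\sqrt{-2204 + f{\left(78,j \right)}} = \sqrt{-2204 + \left(1 - 78\right)} = \sqrt{-2204 - 77} = \sqrt{-2281} = i \sqrt{2281}$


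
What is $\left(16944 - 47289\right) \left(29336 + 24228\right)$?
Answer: $-1625399580$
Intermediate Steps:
$\left(16944 - 47289\right) \left(29336 + 24228\right) = \left(-30345\right) 53564 = -1625399580$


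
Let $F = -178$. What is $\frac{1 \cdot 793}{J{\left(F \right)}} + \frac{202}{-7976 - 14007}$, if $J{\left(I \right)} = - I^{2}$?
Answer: $- \frac{267783}{7825948} \approx -0.034217$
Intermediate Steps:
$\frac{1 \cdot 793}{J{\left(F \right)}} + \frac{202}{-7976 - 14007} = \frac{1 \cdot 793}{\left(-1\right) \left(-178\right)^{2}} + \frac{202}{-7976 - 14007} = \frac{793}{\left(-1\right) 31684} + \frac{202}{-7976 - 14007} = \frac{793}{-31684} + \frac{202}{-21983} = 793 \left(- \frac{1}{31684}\right) + 202 \left(- \frac{1}{21983}\right) = - \frac{793}{31684} - \frac{202}{21983} = - \frac{267783}{7825948}$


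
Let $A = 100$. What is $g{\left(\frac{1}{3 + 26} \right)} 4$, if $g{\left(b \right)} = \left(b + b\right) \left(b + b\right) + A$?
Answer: $\frac{336416}{841} \approx 400.02$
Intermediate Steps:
$g{\left(b \right)} = 100 + 4 b^{2}$ ($g{\left(b \right)} = \left(b + b\right) \left(b + b\right) + 100 = 2 b 2 b + 100 = 4 b^{2} + 100 = 100 + 4 b^{2}$)
$g{\left(\frac{1}{3 + 26} \right)} 4 = \left(100 + 4 \left(\frac{1}{3 + 26}\right)^{2}\right) 4 = \left(100 + 4 \left(\frac{1}{29}\right)^{2}\right) 4 = \left(100 + \frac{4}{841}\right) 4 = \frac{84104}{841} \cdot 4 = \frac{336416}{841}$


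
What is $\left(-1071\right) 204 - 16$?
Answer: $-218500$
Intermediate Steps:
$\left(-1071\right) 204 - 16 = -218484 - 16 = -218500$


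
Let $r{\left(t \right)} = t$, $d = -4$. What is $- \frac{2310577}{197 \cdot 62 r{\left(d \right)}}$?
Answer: $\frac{2310577}{48856} \approx 47.294$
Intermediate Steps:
$- \frac{2310577}{197 \cdot 62 r{\left(d \right)}} = - \frac{2310577}{197 \cdot 62 \left(-4\right)} = - \frac{2310577}{12214 \left(-4\right)} = - \frac{2310577}{-48856} = \left(-2310577\right) \left(- \frac{1}{48856}\right) = \frac{2310577}{48856}$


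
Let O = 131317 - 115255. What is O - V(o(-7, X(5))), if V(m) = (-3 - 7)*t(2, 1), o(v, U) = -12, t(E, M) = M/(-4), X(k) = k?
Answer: 32119/2 ≈ 16060.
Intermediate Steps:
O = 16062
t(E, M) = -M/4 (t(E, M) = M*(-¼) = -M/4)
V(m) = 5/2 (V(m) = (-3 - 7)*(-¼*1) = -10*(-¼) = 5/2)
O - V(o(-7, X(5))) = 16062 - 1*5/2 = 16062 - 5/2 = 32119/2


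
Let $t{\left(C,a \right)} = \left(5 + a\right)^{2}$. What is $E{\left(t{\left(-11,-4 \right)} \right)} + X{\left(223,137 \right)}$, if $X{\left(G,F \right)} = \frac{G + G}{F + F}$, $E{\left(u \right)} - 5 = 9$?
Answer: $\frac{2141}{137} \approx 15.628$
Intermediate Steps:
$E{\left(u \right)} = 14$ ($E{\left(u \right)} = 5 + 9 = 14$)
$X{\left(G,F \right)} = \frac{G}{F}$ ($X{\left(G,F \right)} = \frac{2 G}{2 F} = 2 G \frac{1}{2 F} = \frac{G}{F}$)
$E{\left(t{\left(-11,-4 \right)} \right)} + X{\left(223,137 \right)} = 14 + \frac{223}{137} = \frac{2141}{137}$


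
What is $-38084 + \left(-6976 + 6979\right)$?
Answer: $-38081$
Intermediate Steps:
$-38084 + \left(-6976 + 6979\right) = -38084 + 3 = -38081$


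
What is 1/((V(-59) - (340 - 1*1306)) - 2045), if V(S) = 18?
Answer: -1/1061 ≈ -0.00094251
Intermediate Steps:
1/((V(-59) - (340 - 1*1306)) - 2045) = 1/((18 - (340 - 1*1306)) - 2045) = 1/((18 - (340 - 1306)) - 2045) = 1/((18 - 1*(-966)) - 2045) = 1/((18 + 966) - 2045) = 1/(984 - 2045) = 1/(-1061) = -1/1061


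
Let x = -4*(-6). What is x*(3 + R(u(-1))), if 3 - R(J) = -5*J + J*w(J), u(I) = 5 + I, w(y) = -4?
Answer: 1008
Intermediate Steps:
R(J) = 3 + 9*J (R(J) = 3 - (-5*J + J*(-4)) = 3 - (-5*J - 4*J) = 3 - (-9)*J = 3 + 9*J)
x = 24
x*(3 + R(u(-1))) = 24*(3 + (3 + 9*(5 - 1))) = 24*(3 + (3 + 9*4)) = 24*(3 + (3 + 36)) = 24*(3 + 39) = 24*42 = 1008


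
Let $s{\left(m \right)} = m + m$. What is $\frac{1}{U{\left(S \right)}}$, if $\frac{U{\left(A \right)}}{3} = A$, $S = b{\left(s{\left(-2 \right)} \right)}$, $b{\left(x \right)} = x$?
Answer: $- \frac{1}{12} \approx -0.083333$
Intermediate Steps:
$s{\left(m \right)} = 2 m$
$S = -4$ ($S = 2 \left(-2\right) = -4$)
$U{\left(A \right)} = 3 A$
$\frac{1}{U{\left(S \right)}} = \frac{1}{3 \left(-4\right)} = \frac{1}{-12} = - \frac{1}{12}$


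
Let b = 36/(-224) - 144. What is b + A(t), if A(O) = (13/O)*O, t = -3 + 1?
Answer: -7345/56 ≈ -131.16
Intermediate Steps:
t = -2
A(O) = 13
b = -8073/56 (b = 36*(-1/224) - 144 = -9/56 - 144 = -8073/56 ≈ -144.16)
b + A(t) = -8073/56 + 13 = -7345/56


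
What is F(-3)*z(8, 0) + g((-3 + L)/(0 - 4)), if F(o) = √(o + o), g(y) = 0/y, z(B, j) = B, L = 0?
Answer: 8*I*√6 ≈ 19.596*I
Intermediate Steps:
g(y) = 0
F(o) = √2*√o (F(o) = √(2*o) = √2*√o)
F(-3)*z(8, 0) + g((-3 + L)/(0 - 4)) = (√2*√(-3))*8 + 0 = (√2*(I*√3))*8 + 0 = (I*√6)*8 + 0 = 8*I*√6 + 0 = 8*I*√6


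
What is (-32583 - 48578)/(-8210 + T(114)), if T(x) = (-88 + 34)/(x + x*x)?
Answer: 177336785/17938859 ≈ 9.8856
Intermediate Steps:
T(x) = -54/(x + x²)
(-32583 - 48578)/(-8210 + T(114)) = (-32583 - 48578)/(-8210 - 54/(114*(1 + 114))) = -81161/(-8210 - 54*1/114/115) = -81161/(-8210 - 54*1/114*1/115) = -81161/(-8210 - 9/2185) = -81161/(-17938859/2185) = -81161*(-2185/17938859) = 177336785/17938859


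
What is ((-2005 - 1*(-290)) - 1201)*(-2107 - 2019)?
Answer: 12031416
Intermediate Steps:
((-2005 - 1*(-290)) - 1201)*(-2107 - 2019) = ((-2005 + 290) - 1201)*(-4126) = (-1715 - 1201)*(-4126) = -2916*(-4126) = 12031416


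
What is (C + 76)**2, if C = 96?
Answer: 29584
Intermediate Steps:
(C + 76)**2 = (96 + 76)**2 = 172**2 = 29584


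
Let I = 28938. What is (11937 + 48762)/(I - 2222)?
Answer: 60699/26716 ≈ 2.2720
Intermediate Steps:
(11937 + 48762)/(I - 2222) = (11937 + 48762)/(28938 - 2222) = 60699/26716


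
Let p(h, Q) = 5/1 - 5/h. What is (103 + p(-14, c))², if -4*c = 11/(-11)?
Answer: 2301289/196 ≈ 11741.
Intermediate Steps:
c = ¼ (c = -11/(4*(-11)) = -11*(-1)/(4*11) = -¼*(-1) = ¼ ≈ 0.25000)
p(h, Q) = 5 - 5/h (p(h, Q) = 5*1 - 5/h = 5 - 5/h)
(103 + p(-14, c))² = (103 + (5 - 5/(-14)))² = (103 + (5 - 5*(-1/14)))² = (103 + (5 + 5/14))² = (103 + 75/14)² = (1517/14)² = 2301289/196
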